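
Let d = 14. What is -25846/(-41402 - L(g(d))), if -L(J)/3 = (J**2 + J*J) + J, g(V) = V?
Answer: 12923/20092 ≈ 0.64319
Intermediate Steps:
L(J) = -6*J**2 - 3*J (L(J) = -3*((J**2 + J*J) + J) = -3*((J**2 + J**2) + J) = -3*(2*J**2 + J) = -3*(J + 2*J**2) = -6*J**2 - 3*J)
-25846/(-41402 - L(g(d))) = -25846/(-41402 - (-3)*14*(1 + 2*14)) = -25846/(-41402 - (-3)*14*(1 + 28)) = -25846/(-41402 - (-3)*14*29) = -25846/(-41402 - 1*(-1218)) = -25846/(-41402 + 1218) = -25846/(-40184) = -25846*(-1/40184) = 12923/20092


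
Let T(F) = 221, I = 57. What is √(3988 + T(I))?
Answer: √4209 ≈ 64.877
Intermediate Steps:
√(3988 + T(I)) = √(3988 + 221) = √4209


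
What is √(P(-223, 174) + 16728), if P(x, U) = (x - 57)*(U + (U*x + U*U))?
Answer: 2*√588822 ≈ 1534.7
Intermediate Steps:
P(x, U) = (-57 + x)*(U + U² + U*x) (P(x, U) = (-57 + x)*(U + (U*x + U²)) = (-57 + x)*(U + (U² + U*x)) = (-57 + x)*(U + U² + U*x))
√(P(-223, 174) + 16728) = √(174*(-57 + (-223)² - 57*174 - 56*(-223) + 174*(-223)) + 16728) = √(174*(-57 + 49729 - 9918 + 12488 - 38802) + 16728) = √(174*13440 + 16728) = √(2338560 + 16728) = √2355288 = 2*√588822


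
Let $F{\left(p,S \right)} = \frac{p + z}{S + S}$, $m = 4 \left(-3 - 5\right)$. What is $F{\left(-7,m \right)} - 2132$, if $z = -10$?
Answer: $- \frac{136431}{64} \approx -2131.7$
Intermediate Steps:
$m = -32$ ($m = 4 \left(-8\right) = -32$)
$F{\left(p,S \right)} = \frac{-10 + p}{2 S}$ ($F{\left(p,S \right)} = \frac{p - 10}{S + S} = \frac{-10 + p}{2 S}$)
$F{\left(-7,m \right)} - 2132 = \frac{-10 - 7}{2 \left(-32\right)} - 2132 = \frac{1}{2} \left(- \frac{1}{32}\right) \left(-17\right) - 2132 = \frac{17}{64} - 2132 = - \frac{136431}{64}$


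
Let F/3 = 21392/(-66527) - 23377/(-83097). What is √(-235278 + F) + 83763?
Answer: 83763 + I*√798924247582541678501547/1842731373 ≈ 83763.0 + 485.05*I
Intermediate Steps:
F = -222409345/1842731373 (F = 3*(21392/(-66527) - 23377/(-83097)) = 3*(21392*(-1/66527) - 23377*(-1/83097)) = 3*(-21392/66527 + 23377/83097) = 3*(-222409345/5528194119) = -222409345/1842731373 ≈ -0.12070)
√(-235278 + F) + 83763 = √(-235278 - 222409345/1842731373) + 83763 = √(-433554374386039/1842731373) + 83763 = I*√798924247582541678501547/1842731373 + 83763 = 83763 + I*√798924247582541678501547/1842731373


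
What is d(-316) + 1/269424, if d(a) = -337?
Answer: -90795887/269424 ≈ -337.00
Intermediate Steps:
d(-316) + 1/269424 = -337 + 1/269424 = -90795887/269424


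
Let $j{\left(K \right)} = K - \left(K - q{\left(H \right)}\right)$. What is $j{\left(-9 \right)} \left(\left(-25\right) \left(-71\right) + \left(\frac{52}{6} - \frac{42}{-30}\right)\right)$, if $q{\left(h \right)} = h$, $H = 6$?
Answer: $\frac{53552}{5} \approx 10710.0$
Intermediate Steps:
$j{\left(K \right)} = 6$ ($j{\left(K \right)} = K - \left(-6 + K\right) = 6$)
$j{\left(-9 \right)} \left(\left(-25\right) \left(-71\right) + \left(\frac{52}{6} - \frac{42}{-30}\right)\right) = 6 \left(\left(-25\right) \left(-71\right) + \left(\frac{52}{6} - \frac{42}{-30}\right)\right) = 6 \left(1775 + \left(52 \cdot \frac{1}{6} - - \frac{7}{5}\right)\right) = 6 \left(1775 + \left(\frac{26}{3} + \frac{7}{5}\right)\right) = 6 \left(1775 + \frac{151}{15}\right) = 6 \cdot \frac{26776}{15} = \frac{53552}{5}$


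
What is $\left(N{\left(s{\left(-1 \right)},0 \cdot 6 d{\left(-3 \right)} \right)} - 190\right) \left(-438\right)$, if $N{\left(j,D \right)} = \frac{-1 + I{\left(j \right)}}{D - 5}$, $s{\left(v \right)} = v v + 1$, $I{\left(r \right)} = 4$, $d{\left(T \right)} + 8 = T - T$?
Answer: $\frac{417414}{5} \approx 83483.0$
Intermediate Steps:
$d{\left(T \right)} = -8$ ($d{\left(T \right)} = -8 + \left(T - T\right) = -8 + 0 = -8$)
$s{\left(v \right)} = 1 + v^{2}$ ($s{\left(v \right)} = v^{2} + 1 = 1 + v^{2}$)
$N{\left(j,D \right)} = \frac{3}{-5 + D}$ ($N{\left(j,D \right)} = \frac{-1 + 4}{D - 5} = \frac{3}{-5 + D}$)
$\left(N{\left(s{\left(-1 \right)},0 \cdot 6 d{\left(-3 \right)} \right)} - 190\right) \left(-438\right) = \left(\frac{3}{-5 + 0 \cdot 6 \left(-8\right)} - 190\right) \left(-438\right) = \left(\frac{3}{-5 + 0 \left(-8\right)} - 190\right) \left(-438\right) = \left(\frac{3}{-5 + 0} - 190\right) \left(-438\right) = \left(\frac{3}{-5} - 190\right) \left(-438\right) = \left(3 \left(- \frac{1}{5}\right) - 190\right) \left(-438\right) = \left(- \frac{3}{5} - 190\right) \left(-438\right) = \left(- \frac{953}{5}\right) \left(-438\right) = \frac{417414}{5}$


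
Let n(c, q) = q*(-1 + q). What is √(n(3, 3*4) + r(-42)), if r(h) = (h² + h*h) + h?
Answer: 3*√402 ≈ 60.150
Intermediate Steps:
r(h) = h + 2*h² (r(h) = (h² + h²) + h = 2*h² + h = h + 2*h²)
√(n(3, 3*4) + r(-42)) = √((3*4)*(-1 + 3*4) - 42*(1 + 2*(-42))) = √(12*(-1 + 12) - 42*(1 - 84)) = √(12*11 - 42*(-83)) = √(132 + 3486) = √3618 = 3*√402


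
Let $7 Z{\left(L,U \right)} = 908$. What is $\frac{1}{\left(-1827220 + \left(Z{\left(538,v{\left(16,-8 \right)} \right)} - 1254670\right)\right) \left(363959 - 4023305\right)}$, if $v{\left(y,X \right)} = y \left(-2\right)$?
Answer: $\frac{7}{78940590221412} \approx 8.8674 \cdot 10^{-14}$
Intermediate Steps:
$v{\left(y,X \right)} = - 2 y$
$Z{\left(L,U \right)} = \frac{908}{7}$ ($Z{\left(L,U \right)} = \frac{1}{7} \cdot 908 = \frac{908}{7}$)
$\frac{1}{\left(-1827220 + \left(Z{\left(538,v{\left(16,-8 \right)} \right)} - 1254670\right)\right) \left(363959 - 4023305\right)} = \frac{1}{\left(-1827220 + \left(\frac{908}{7} - 1254670\right)\right) \left(363959 - 4023305\right)} = \frac{1}{\left(-1827220 + \left(\frac{908}{7} - 1254670\right)\right) \left(-3659346\right)} = \frac{1}{\left(-1827220 - \frac{8781782}{7}\right) \left(-3659346\right)} = \frac{1}{\left(- \frac{21572322}{7}\right) \left(-3659346\right)} = \frac{1}{\frac{78940590221412}{7}} = \frac{7}{78940590221412}$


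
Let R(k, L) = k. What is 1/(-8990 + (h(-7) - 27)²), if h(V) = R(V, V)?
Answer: -1/7834 ≈ -0.00012765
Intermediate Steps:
h(V) = V
1/(-8990 + (h(-7) - 27)²) = 1/(-8990 + (-7 - 27)²) = 1/(-8990 + (-34)²) = 1/(-8990 + 1156) = 1/(-7834) = -1/7834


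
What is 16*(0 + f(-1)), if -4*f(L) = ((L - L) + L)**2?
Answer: -4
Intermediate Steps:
f(L) = -L**2/4 (f(L) = -((L - L) + L)**2/4 = -(0 + L)**2/4 = -L**2/4)
16*(0 + f(-1)) = 16*(0 - 1/4*(-1)**2) = 16*(0 - 1/4*1) = 16*(0 - 1/4) = 16*(-1/4) = -4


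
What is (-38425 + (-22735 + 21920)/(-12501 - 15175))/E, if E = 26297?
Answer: -1063449485/727795772 ≈ -1.4612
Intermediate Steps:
(-38425 + (-22735 + 21920)/(-12501 - 15175))/E = (-38425 + (-22735 + 21920)/(-12501 - 15175))/26297 = (-38425 - 815/(-27676))*(1/26297) = (-38425 - 815*(-1/27676))*(1/26297) = (-38425 + 815/27676)*(1/26297) = -1063449485/27676*1/26297 = -1063449485/727795772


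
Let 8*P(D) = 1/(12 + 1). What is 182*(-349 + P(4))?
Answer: -254065/4 ≈ -63516.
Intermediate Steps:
P(D) = 1/104 (P(D) = 1/(8*(12 + 1)) = (⅛)/13 = (⅛)*(1/13) = 1/104)
182*(-349 + P(4)) = 182*(-349 + 1/104) = 182*(-36295/104) = -254065/4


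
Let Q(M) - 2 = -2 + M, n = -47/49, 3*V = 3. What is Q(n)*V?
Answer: -47/49 ≈ -0.95918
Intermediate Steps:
V = 1 (V = (⅓)*3 = 1)
n = -47/49 (n = -47*1/49 = -47/49 ≈ -0.95918)
Q(M) = M (Q(M) = 2 + (-2 + M) = M)
Q(n)*V = -47/49*1 = -47/49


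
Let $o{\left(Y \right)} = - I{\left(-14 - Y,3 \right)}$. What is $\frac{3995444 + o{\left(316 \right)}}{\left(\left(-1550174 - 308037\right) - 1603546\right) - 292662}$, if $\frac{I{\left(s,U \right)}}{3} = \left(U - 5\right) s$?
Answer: $- \frac{3993464}{3754419} \approx -1.0637$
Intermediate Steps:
$I{\left(s,U \right)} = 3 s \left(-5 + U\right)$ ($I{\left(s,U \right)} = 3 \left(U - 5\right) s = 3 \left(-5 + U\right) s = 3 s \left(-5 + U\right)$)
$o{\left(Y \right)} = -84 - 6 Y$ ($o{\left(Y \right)} = - 3 \left(-14 - Y\right) \left(-5 + 3\right) = - 3 \left(-14 - Y\right) \left(-2\right) = - (84 + 6 Y) = -84 - 6 Y$)
$\frac{3995444 + o{\left(316 \right)}}{\left(\left(-1550174 - 308037\right) - 1603546\right) - 292662} = \frac{3995444 - 1980}{\left(\left(-1550174 - 308037\right) - 1603546\right) - 292662} = \frac{3995444 - 1980}{\left(-1858211 - 1603546\right) - 292662} = \frac{3995444 - 1980}{-3461757 - 292662} = \frac{3993464}{-3754419} = 3993464 \left(- \frac{1}{3754419}\right) = - \frac{3993464}{3754419}$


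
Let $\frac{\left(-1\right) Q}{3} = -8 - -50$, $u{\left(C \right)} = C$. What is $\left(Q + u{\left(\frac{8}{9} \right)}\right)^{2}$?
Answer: $\frac{1267876}{81} \approx 15653.0$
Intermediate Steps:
$Q = -126$ ($Q = - 3 \left(-8 - -50\right) = - 3 \left(-8 + 50\right) = \left(-3\right) 42 = -126$)
$\left(Q + u{\left(\frac{8}{9} \right)}\right)^{2} = \left(-126 + \frac{8}{9}\right)^{2} = \left(- \frac{1126}{9}\right)^{2} = \frac{1267876}{81}$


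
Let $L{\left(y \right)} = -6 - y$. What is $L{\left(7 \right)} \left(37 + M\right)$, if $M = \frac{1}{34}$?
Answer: $- \frac{16367}{34} \approx -481.38$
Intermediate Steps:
$M = \frac{1}{34} \approx 0.029412$
$L{\left(7 \right)} \left(37 + M\right) = \left(-6 - 7\right) \left(37 + \frac{1}{34}\right) = \left(-6 - 7\right) \frac{1259}{34} = \left(-13\right) \frac{1259}{34} = - \frac{16367}{34}$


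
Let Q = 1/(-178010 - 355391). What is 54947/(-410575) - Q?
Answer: -2664397652/19909192325 ≈ -0.13383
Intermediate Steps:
Q = -1/533401 (Q = 1/(-533401) = -1/533401 ≈ -1.8748e-6)
54947/(-410575) - Q = 54947/(-410575) - 1*(-1/533401) = 54947*(-1/410575) + 1/533401 = -54947/410575 + 1/533401 = -2664397652/19909192325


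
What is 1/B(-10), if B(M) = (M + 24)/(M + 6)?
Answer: -2/7 ≈ -0.28571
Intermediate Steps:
B(M) = (24 + M)/(6 + M)
1/B(-10) = 1/((24 - 10)/(6 - 10)) = 1/(14/(-4)) = 1/(-¼*14) = 1/(-7/2) = -2/7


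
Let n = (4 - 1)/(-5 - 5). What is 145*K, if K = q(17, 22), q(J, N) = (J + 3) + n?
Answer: 5713/2 ≈ 2856.5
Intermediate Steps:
n = -3/10 (n = 3/(-10) = 3*(-⅒) = -3/10 ≈ -0.30000)
q(J, N) = 27/10 + J (q(J, N) = (J + 3) - 3/10 = (3 + J) - 3/10 = 27/10 + J)
K = 197/10 (K = 27/10 + 17 = 197/10 ≈ 19.700)
145*K = 145*(197/10) = 5713/2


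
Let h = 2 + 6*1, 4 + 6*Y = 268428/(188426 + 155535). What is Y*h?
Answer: -4429664/1031883 ≈ -4.2928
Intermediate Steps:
Y = -553708/1031883 (Y = -⅔ + (268428/(188426 + 155535))/6 = -⅔ + (268428/343961)/6 = -⅔ + (268428*(1/343961))/6 = -⅔ + (⅙)*(268428/343961) = -⅔ + 44738/343961 = -553708/1031883 ≈ -0.53660)
h = 8 (h = 2 + 6 = 8)
Y*h = -553708/1031883*8 = -4429664/1031883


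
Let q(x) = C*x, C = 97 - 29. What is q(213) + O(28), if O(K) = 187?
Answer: 14671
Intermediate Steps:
C = 68
q(x) = 68*x
q(213) + O(28) = 68*213 + 187 = 14484 + 187 = 14671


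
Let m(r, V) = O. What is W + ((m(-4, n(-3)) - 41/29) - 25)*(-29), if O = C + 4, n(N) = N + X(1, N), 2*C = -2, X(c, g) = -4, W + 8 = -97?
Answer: 574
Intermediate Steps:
W = -105 (W = -8 - 97 = -105)
C = -1 (C = (1/2)*(-2) = -1)
n(N) = -4 + N (n(N) = N - 4 = -4 + N)
O = 3 (O = -1 + 4 = 3)
m(r, V) = 3
W + ((m(-4, n(-3)) - 41/29) - 25)*(-29) = -105 + ((3 - 41/29) - 25)*(-29) = -105 + (46/29 - 25)*(-29) = -105 - 679/29*(-29) = -105 + 679 = 574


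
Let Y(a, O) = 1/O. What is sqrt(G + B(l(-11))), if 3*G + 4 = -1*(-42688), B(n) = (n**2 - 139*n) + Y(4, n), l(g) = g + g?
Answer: sqrt(8600658)/22 ≈ 133.30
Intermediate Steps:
l(g) = 2*g
B(n) = 1/n + n**2 - 139*n (B(n) = (n**2 - 139*n) + 1/n = 1/n + n**2 - 139*n)
G = 14228 (G = -4/3 + (-1*(-42688))/3 = -4/3 + (1/3)*42688 = -4/3 + 42688/3 = 14228)
sqrt(G + B(l(-11))) = sqrt(14228 + (1 + (2*(-11))**2*(-139 + 2*(-11)))/((2*(-11)))) = sqrt(14228 + (1 + (-22)**2*(-139 - 22))/(-22)) = sqrt(14228 - (1 + 484*(-161))/22) = sqrt(14228 - (1 - 77924)/22) = sqrt(14228 - 1/22*(-77923)) = sqrt(14228 + 77923/22) = sqrt(390939/22) = sqrt(8600658)/22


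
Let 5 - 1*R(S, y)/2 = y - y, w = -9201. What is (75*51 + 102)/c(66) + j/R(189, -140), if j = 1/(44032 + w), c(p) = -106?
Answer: -341953316/9230215 ≈ -37.047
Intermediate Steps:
R(S, y) = 10 (R(S, y) = 10 - 2*(y - y) = 10 - 2*0 = 10 + 0 = 10)
j = 1/34831 (j = 1/(44032 - 9201) = 1/34831 ≈ 2.8710e-5)
(75*51 + 102)/c(66) + j/R(189, -140) = (75*51 + 102)/(-106) + (1/34831)/10 = (3825 + 102)*(-1/106) + (1/34831)*(⅒) = 3927*(-1/106) + 1/348310 = -3927/106 + 1/348310 = -341953316/9230215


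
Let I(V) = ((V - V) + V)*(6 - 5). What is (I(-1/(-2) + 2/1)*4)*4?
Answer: 40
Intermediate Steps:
I(V) = V (I(V) = (0 + V)*1 = V*1 = V)
(I(-1/(-2) + 2/1)*4)*4 = ((-1/(-2) + 2/1)*4)*4 = ((-1*(-½) + 2*1)*4)*4 = ((½ + 2)*4)*4 = ((5/2)*4)*4 = 10*4 = 40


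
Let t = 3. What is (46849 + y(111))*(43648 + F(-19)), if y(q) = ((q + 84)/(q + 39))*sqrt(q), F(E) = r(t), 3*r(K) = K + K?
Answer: 2044958850 + 56745*sqrt(111) ≈ 2.0456e+9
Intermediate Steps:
r(K) = 2*K/3 (r(K) = (K + K)/3 = (2*K)/3 = 2*K/3)
F(E) = 2 (F(E) = (2/3)*3 = 2)
y(q) = sqrt(q)*(84 + q)/(39 + q) (y(q) = ((84 + q)/(39 + q))*sqrt(q) = sqrt(q)*(84 + q)/(39 + q))
(46849 + y(111))*(43648 + F(-19)) = (46849 + sqrt(111)*(84 + 111)/(39 + 111))*(43648 + 2) = (46849 + sqrt(111)*195/150)*43650 = (46849 + sqrt(111)*(1/150)*195)*43650 = (46849 + 13*sqrt(111)/10)*43650 = 2044958850 + 56745*sqrt(111)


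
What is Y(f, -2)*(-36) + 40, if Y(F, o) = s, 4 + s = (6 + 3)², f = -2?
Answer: -2732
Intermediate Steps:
s = 77 (s = -4 + (6 + 3)² = -4 + 9² = -4 + 81 = 77)
Y(F, o) = 77
Y(f, -2)*(-36) + 40 = 77*(-36) + 40 = -2772 + 40 = -2732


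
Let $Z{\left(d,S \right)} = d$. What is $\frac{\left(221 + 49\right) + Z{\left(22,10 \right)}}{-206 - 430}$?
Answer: $- \frac{73}{159} \approx -0.45912$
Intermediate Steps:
$\frac{\left(221 + 49\right) + Z{\left(22,10 \right)}}{-206 - 430} = \frac{\left(221 + 49\right) + 22}{-206 - 430} = \frac{270 + 22}{-636} = 292 \left(- \frac{1}{636}\right) = - \frac{73}{159}$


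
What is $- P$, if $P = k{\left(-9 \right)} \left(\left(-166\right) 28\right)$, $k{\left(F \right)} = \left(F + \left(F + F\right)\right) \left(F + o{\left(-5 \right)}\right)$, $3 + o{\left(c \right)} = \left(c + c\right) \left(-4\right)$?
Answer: $-3513888$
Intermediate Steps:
$o{\left(c \right)} = -3 - 8 c$ ($o{\left(c \right)} = -3 + \left(c + c\right) \left(-4\right) = -3 + 2 c \left(-4\right) = -3 - 8 c$)
$k{\left(F \right)} = 3 F \left(37 + F\right)$ ($k{\left(F \right)} = \left(F + \left(F + F\right)\right) \left(F - -37\right) = \left(F + 2 F\right) \left(F + \left(-3 + 40\right)\right) = 3 F \left(F + 37\right) = 3 F \left(37 + F\right)$)
$P = 3513888$ ($P = 3 \left(-9\right) \left(37 - 9\right) \left(\left(-166\right) 28\right) = 3 \left(-9\right) 28 \left(-4648\right) = \left(-756\right) \left(-4648\right) = 3513888$)
$- P = \left(-1\right) 3513888 = -3513888$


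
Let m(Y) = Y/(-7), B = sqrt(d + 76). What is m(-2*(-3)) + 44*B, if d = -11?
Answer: -6/7 + 44*sqrt(65) ≈ 353.88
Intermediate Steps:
B = sqrt(65) (B = sqrt(-11 + 76) = sqrt(65) ≈ 8.0623)
m(Y) = -Y/7 (m(Y) = Y*(-1/7) = -Y/7)
m(-2*(-3)) + 44*B = -(-2)*(-3)/7 + 44*sqrt(65) = -1/7*6 + 44*sqrt(65) = -6/7 + 44*sqrt(65)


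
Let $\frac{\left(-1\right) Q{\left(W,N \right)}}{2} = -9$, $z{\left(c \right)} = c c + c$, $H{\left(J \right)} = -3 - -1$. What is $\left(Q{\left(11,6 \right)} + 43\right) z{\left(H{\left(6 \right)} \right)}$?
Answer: $122$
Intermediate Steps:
$H{\left(J \right)} = -2$ ($H{\left(J \right)} = -3 + 1 = -2$)
$z{\left(c \right)} = c + c^{2}$ ($z{\left(c \right)} = c^{2} + c = c + c^{2}$)
$Q{\left(W,N \right)} = 18$ ($Q{\left(W,N \right)} = \left(-2\right) \left(-9\right) = 18$)
$\left(Q{\left(11,6 \right)} + 43\right) z{\left(H{\left(6 \right)} \right)} = \left(18 + 43\right) \left(- 2 \left(1 - 2\right)\right) = 61 \left(\left(-2\right) \left(-1\right)\right) = 61 \cdot 2 = 122$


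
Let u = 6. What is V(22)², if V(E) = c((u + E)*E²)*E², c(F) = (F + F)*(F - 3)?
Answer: 31591626495374586167296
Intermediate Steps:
c(F) = 2*F*(-3 + F) (c(F) = (2*F)*(-3 + F) = 2*F*(-3 + F))
V(E) = 2*E⁴*(-3 + E²*(6 + E))*(6 + E) (V(E) = (2*((6 + E)*E²)*(-3 + (6 + E)*E²))*E² = (2*(E²*(6 + E))*(-3 + E²*(6 + E)))*E² = (2*E²*(-3 + E²*(6 + E))*(6 + E))*E² = 2*E⁴*(-3 + E²*(6 + E))*(6 + E))
V(22)² = (2*22⁴*(-3 + 22²*(6 + 22))*(6 + 22))² = (2*234256*(-3 + 484*28)*28)² = (2*234256*(-3 + 13552)*28)² = (2*234256*13549*28)² = 177740334464² = 31591626495374586167296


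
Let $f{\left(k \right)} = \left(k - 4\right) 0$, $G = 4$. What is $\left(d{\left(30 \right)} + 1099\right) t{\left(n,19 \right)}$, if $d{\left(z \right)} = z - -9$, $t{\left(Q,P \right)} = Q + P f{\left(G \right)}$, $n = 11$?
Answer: $12518$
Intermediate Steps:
$f{\left(k \right)} = 0$ ($f{\left(k \right)} = \left(-4 + k\right) 0 = 0$)
$t{\left(Q,P \right)} = Q$ ($t{\left(Q,P \right)} = Q + P 0 = Q + 0 = Q$)
$d{\left(z \right)} = 9 + z$ ($d{\left(z \right)} = z + 9 = 9 + z$)
$\left(d{\left(30 \right)} + 1099\right) t{\left(n,19 \right)} = \left(\left(9 + 30\right) + 1099\right) 11 = \left(39 + 1099\right) 11 = 1138 \cdot 11 = 12518$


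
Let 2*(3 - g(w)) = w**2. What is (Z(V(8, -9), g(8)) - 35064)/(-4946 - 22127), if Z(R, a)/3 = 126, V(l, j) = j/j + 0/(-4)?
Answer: 34686/27073 ≈ 1.2812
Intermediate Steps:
g(w) = 3 - w**2/2
V(l, j) = 1 (V(l, j) = 1 + 0*(-1/4) = 1 + 0 = 1)
Z(R, a) = 378 (Z(R, a) = 3*126 = 378)
(Z(V(8, -9), g(8)) - 35064)/(-4946 - 22127) = (378 - 35064)/(-4946 - 22127) = -34686/(-27073) = -34686*(-1/27073) = 34686/27073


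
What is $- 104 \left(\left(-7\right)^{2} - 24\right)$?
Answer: $-2600$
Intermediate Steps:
$- 104 \left(\left(-7\right)^{2} - 24\right) = - 104 \left(49 - 24\right) = \left(-104\right) 25 = -2600$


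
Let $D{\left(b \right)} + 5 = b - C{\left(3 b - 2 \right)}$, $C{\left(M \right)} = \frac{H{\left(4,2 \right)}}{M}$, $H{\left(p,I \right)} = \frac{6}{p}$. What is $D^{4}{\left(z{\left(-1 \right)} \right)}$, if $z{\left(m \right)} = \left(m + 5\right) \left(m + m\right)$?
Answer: $\frac{205144679041}{7311616} \approx 28057.0$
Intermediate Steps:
$C{\left(M \right)} = \frac{3}{2 M}$ ($C{\left(M \right)} = \frac{6 \cdot \frac{1}{4}}{M} = \frac{3}{2 M}$)
$z{\left(m \right)} = 2 m \left(5 + m\right)$ ($z{\left(m \right)} = \left(5 + m\right) 2 m = 2 m \left(5 + m\right)$)
$D{\left(b \right)} = -5 + b - \frac{3}{2 \left(-2 + 3 b\right)}$ ($D{\left(b \right)} = -5 + \left(b - \frac{3}{2 \left(3 b - 2\right)}\right) = -5 + \left(b - \frac{3}{2 \left(-2 + 3 b\right)}\right) = -5 + b - \frac{3}{2 \left(-2 + 3 b\right)}$)
$D^{4}{\left(z{\left(-1 \right)} \right)} = \left(\frac{17 - 34 \cdot 2 \left(-1\right) \left(5 - 1\right) + 6 \left(2 \left(-1\right) \left(5 - 1\right)\right)^{2}}{2 \left(-2 + 3 \cdot 2 \left(-1\right) \left(5 - 1\right)\right)}\right)^{4} = \left(\frac{17 - 34 \cdot 2 \left(-1\right) 4 + 6 \left(2 \left(-1\right) 4\right)^{2}}{2 \left(-2 + 3 \cdot 2 \left(-1\right) 4\right)}\right)^{4} = \left(\frac{17 - -272 + 6 \left(-8\right)^{2}}{2 \left(-2 + 3 \left(-8\right)\right)}\right)^{4} = \left(\frac{17 + 272 + 6 \cdot 64}{2 \left(-2 - 24\right)}\right)^{4} = \left(\frac{17 + 272 + 384}{2 \left(-26\right)}\right)^{4} = \left(\frac{1}{2} \left(- \frac{1}{26}\right) 673\right)^{4} = \left(- \frac{673}{52}\right)^{4} = \frac{205144679041}{7311616}$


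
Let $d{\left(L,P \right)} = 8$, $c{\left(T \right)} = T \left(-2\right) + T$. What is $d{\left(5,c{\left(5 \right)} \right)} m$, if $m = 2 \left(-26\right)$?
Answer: $-416$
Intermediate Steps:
$c{\left(T \right)} = - T$ ($c{\left(T \right)} = - 2 T + T = - T$)
$m = -52$
$d{\left(5,c{\left(5 \right)} \right)} m = 8 \left(-52\right) = -416$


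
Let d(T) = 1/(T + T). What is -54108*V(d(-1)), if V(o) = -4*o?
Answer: -108216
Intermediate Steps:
d(T) = 1/(2*T)
-54108*V(d(-1)) = -(-216432)*(½)/(-1) = -(-216432)*(½)*(-1) = -(-216432)*(-1)/2 = -54108*2 = -108216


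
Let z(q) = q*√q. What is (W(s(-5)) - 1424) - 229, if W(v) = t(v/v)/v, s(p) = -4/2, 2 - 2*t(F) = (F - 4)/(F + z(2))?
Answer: -46295/28 - 3*√2/14 ≈ -1653.7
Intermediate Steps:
z(q) = q^(3/2)
t(F) = 1 - (-4 + F)/(2*(F + 2*√2)) (t(F) = 1 - (F - 4)/(2*(F + 2^(3/2))) = 1 - (-4 + F)/(2*(F + 2*√2)))
s(p) = -2 (s(p) = -4*½ = -2)
W(v) = (5 + 4*√2)/(2*v*(1 + 2*√2)) (W(v) = ((4 + v/v + 4*√2)/(2*(v/v + 2*√2)))/v = ((4 + 1 + 4*√2)/(2*(1 + 2*√2)))/v = ((5 + 4*√2)/(2*(1 + 2*√2)))/v = (5 + 4*√2)/(2*v*(1 + 2*√2)))
(W(s(-5)) - 1424) - 229 = ((½)*(5 + 4*√2)/(-2*(1 + 2*√2)) - 1424) - 229 = ((½)*(-½)*(5 + 4*√2)/(1 + 2*√2) - 1424) - 229 = (-(5 + 4*√2)/(4*(1 + 2*√2)) - 1424) - 229 = (-1424 - (5 + 4*√2)/(4*(1 + 2*√2))) - 229 = -1653 - (5 + 4*√2)/(4*(1 + 2*√2))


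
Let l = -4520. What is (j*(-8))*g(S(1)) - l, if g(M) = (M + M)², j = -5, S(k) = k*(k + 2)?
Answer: 5960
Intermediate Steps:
S(k) = k*(2 + k)
g(M) = 4*M² (g(M) = (2*M)² = 4*M²)
(j*(-8))*g(S(1)) - l = (-5*(-8))*(4*(1*(2 + 1))²) - 1*(-4520) = 40*(4*(1*3)²) + 4520 = 40*(4*3²) + 4520 = 40*(4*9) + 4520 = 40*36 + 4520 = 1440 + 4520 = 5960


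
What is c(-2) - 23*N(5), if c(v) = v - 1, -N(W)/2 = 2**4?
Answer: 733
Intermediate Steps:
N(W) = -32 (N(W) = -2*2**4 = -2*16 = -32)
c(v) = -1 + v
c(-2) - 23*N(5) = (-1 - 2) - 23*(-32) = -3 + 736 = 733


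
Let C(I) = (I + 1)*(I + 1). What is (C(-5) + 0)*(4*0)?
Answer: 0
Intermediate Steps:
C(I) = (1 + I)**2 (C(I) = (1 + I)*(1 + I) = (1 + I)**2)
(C(-5) + 0)*(4*0) = ((1 - 5)**2 + 0)*(4*0) = ((-4)**2 + 0)*0 = (16 + 0)*0 = 16*0 = 0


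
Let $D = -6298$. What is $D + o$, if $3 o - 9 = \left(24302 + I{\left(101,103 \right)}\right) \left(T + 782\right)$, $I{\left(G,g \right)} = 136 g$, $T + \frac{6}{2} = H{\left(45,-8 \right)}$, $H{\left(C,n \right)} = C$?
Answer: $10516185$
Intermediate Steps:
$T = 42$ ($T = -3 + 45 = 42$)
$o = 10522483$ ($o = 3 + \frac{\left(24302 + 136 \cdot 103\right) \left(42 + 782\right)}{3} = 3 + \frac{\left(24302 + 14008\right) 824}{3} = 3 + \frac{38310 \cdot 824}{3} = 3 + \frac{1}{3} \cdot 31567440 = 3 + 10522480 = 10522483$)
$D + o = -6298 + 10522483 = 10516185$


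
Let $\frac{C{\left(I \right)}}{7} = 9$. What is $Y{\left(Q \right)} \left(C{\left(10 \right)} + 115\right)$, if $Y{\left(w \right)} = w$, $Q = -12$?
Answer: $-2136$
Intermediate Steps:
$C{\left(I \right)} = 63$ ($C{\left(I \right)} = 7 \cdot 9 = 63$)
$Y{\left(Q \right)} \left(C{\left(10 \right)} + 115\right) = - 12 \left(63 + 115\right) = \left(-12\right) 178 = -2136$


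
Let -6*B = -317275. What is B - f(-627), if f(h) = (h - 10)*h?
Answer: -2079119/6 ≈ -3.4652e+5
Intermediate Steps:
f(h) = h*(-10 + h) (f(h) = (-10 + h)*h = h*(-10 + h))
B = 317275/6 (B = -⅙*(-317275) = 317275/6 ≈ 52879.)
B - f(-627) = 317275/6 - (-627)*(-10 - 627) = 317275/6 - (-627)*(-637) = 317275/6 - 1*399399 = 317275/6 - 399399 = -2079119/6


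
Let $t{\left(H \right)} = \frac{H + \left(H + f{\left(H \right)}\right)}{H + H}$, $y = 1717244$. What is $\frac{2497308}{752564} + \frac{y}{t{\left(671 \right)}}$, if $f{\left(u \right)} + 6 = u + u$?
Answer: $\frac{216790202257937}{251920799} \approx 8.6055 \cdot 10^{5}$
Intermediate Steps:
$f{\left(u \right)} = -6 + 2 u$ ($f{\left(u \right)} = -6 + \left(u + u\right) = -6 + 2 u$)
$t{\left(H \right)} = \frac{-6 + 4 H}{2 H}$ ($t{\left(H \right)} = \frac{H + \left(H + \left(-6 + 2 H\right)\right)}{H + H} = \frac{H + \left(-6 + 3 H\right)}{2 H} = \left(-6 + 4 H\right) \frac{1}{2 H} = \frac{-6 + 4 H}{2 H}$)
$\frac{2497308}{752564} + \frac{y}{t{\left(671 \right)}} = \frac{2497308}{752564} + \frac{1717244}{2 - \frac{3}{671}} = 2497308 \cdot \frac{1}{752564} + \frac{1717244}{2 - \frac{3}{671}} = \frac{624327}{188141} + \frac{1717244}{2 - \frac{3}{671}} = \frac{624327}{188141} + \frac{1717244}{\frac{1339}{671}} = \frac{624327}{188141} + 1717244 \cdot \frac{671}{1339} = \frac{624327}{188141} + \frac{1152270724}{1339} = \frac{216790202257937}{251920799}$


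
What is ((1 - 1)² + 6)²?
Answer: 36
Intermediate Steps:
((1 - 1)² + 6)² = (0² + 6)² = (0 + 6)² = 6² = 36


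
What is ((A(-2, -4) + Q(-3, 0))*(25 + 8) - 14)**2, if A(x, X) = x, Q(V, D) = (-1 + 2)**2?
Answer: 2209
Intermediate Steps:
Q(V, D) = 1 (Q(V, D) = 1**2 = 1)
((A(-2, -4) + Q(-3, 0))*(25 + 8) - 14)**2 = ((-2 + 1)*(25 + 8) - 14)**2 = (-1*33 - 14)**2 = (-33 - 14)**2 = (-47)**2 = 2209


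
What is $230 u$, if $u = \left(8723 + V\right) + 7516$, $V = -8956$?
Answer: $1675090$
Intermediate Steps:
$u = 7283$ ($u = \left(8723 - 8956\right) + 7516 = -233 + 7516 = 7283$)
$230 u = 230 \cdot 7283 = 1675090$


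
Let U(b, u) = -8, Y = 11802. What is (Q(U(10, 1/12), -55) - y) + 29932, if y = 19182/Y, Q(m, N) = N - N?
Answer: 58873047/1967 ≈ 29930.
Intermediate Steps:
Q(m, N) = 0
y = 3197/1967 (y = 19182/11802 = 19182*(1/11802) = 3197/1967 ≈ 1.6253)
(Q(U(10, 1/12), -55) - y) + 29932 = (0 - 1*3197/1967) + 29932 = (0 - 3197/1967) + 29932 = -3197/1967 + 29932 = 58873047/1967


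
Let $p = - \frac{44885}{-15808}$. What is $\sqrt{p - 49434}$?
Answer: $\frac{i \sqrt{193007723389}}{1976} \approx 222.33 i$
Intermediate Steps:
$p = \frac{44885}{15808}$ ($p = \left(-44885\right) \left(- \frac{1}{15808}\right) = \frac{44885}{15808} \approx 2.8394$)
$\sqrt{p - 49434} = \sqrt{\frac{44885}{15808} - 49434} = \sqrt{- \frac{781407787}{15808}} = \frac{i \sqrt{193007723389}}{1976}$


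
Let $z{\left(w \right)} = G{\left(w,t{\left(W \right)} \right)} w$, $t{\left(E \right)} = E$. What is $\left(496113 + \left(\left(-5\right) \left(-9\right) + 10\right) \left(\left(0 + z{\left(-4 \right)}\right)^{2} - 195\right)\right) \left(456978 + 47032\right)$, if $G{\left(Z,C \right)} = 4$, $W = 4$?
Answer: $251736866680$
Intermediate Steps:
$z{\left(w \right)} = 4 w$
$\left(496113 + \left(\left(-5\right) \left(-9\right) + 10\right) \left(\left(0 + z{\left(-4 \right)}\right)^{2} - 195\right)\right) \left(456978 + 47032\right) = \left(496113 + \left(\left(-5\right) \left(-9\right) + 10\right) \left(\left(0 + 4 \left(-4\right)\right)^{2} - 195\right)\right) \left(456978 + 47032\right) = \left(496113 + \left(45 + 10\right) \left(\left(0 - 16\right)^{2} - 195\right)\right) 504010 = \left(496113 + 55 \left(\left(-16\right)^{2} - 195\right)\right) 504010 = \left(496113 + 55 \left(256 - 195\right)\right) 504010 = \left(496113 + 55 \cdot 61\right) 504010 = \left(496113 + 3355\right) 504010 = 499468 \cdot 504010 = 251736866680$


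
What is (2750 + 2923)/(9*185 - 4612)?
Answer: -5673/2947 ≈ -1.9250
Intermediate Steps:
(2750 + 2923)/(9*185 - 4612) = 5673/(1665 - 4612) = 5673/(-2947) = 5673*(-1/2947) = -5673/2947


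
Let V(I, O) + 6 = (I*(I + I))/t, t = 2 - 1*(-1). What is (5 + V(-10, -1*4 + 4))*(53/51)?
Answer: 10441/153 ≈ 68.242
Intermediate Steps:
t = 3 (t = 2 + 1 = 3)
V(I, O) = -6 + 2*I**2/3 (V(I, O) = -6 + (I*(I + I))/3 = -6 + (I*(2*I))*(1/3) = -6 + (2*I**2)*(1/3) = -6 + 2*I**2/3)
(5 + V(-10, -1*4 + 4))*(53/51) = (5 + (-6 + (2/3)*(-10)**2))*(53/51) = (5 + (-6 + (2/3)*100))*(53*(1/51)) = (5 + (-6 + 200/3))*(53/51) = (5 + 182/3)*(53/51) = (197/3)*(53/51) = 10441/153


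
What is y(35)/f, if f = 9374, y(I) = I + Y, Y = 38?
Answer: 73/9374 ≈ 0.0077875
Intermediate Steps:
y(I) = 38 + I (y(I) = I + 38 = 38 + I)
y(35)/f = (38 + 35)/9374 = 73*(1/9374) = 73/9374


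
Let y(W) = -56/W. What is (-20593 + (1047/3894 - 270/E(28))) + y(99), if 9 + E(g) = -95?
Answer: -6254054683/303732 ≈ -20591.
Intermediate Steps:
E(g) = -104 (E(g) = -9 - 95 = -104)
(-20593 + (1047/3894 - 270/E(28))) + y(99) = (-20593 + (1047/3894 - 270/(-104))) - 56/99 = (-20593 + (1047*(1/3894) - 270*(-1/104))) - 56*1/99 = (-20593 + (349/1298 + 135/52)) - 56/99 = (-20593 + 96689/33748) - 56/99 = -694875875/33748 - 56/99 = -6254054683/303732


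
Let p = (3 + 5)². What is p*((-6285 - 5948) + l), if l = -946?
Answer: -843456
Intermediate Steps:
p = 64 (p = 8² = 64)
p*((-6285 - 5948) + l) = 64*((-6285 - 5948) - 946) = 64*(-12233 - 946) = 64*(-13179) = -843456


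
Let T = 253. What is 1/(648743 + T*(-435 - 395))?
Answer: 1/438753 ≈ 2.2792e-6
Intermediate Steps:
1/(648743 + T*(-435 - 395)) = 1/(648743 + 253*(-435 - 395)) = 1/(648743 + 253*(-830)) = 1/(648743 - 209990) = 1/438753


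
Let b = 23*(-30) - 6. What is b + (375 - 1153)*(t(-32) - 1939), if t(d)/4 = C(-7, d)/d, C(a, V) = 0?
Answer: 1507846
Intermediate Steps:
t(d) = 0 (t(d) = 4*(0/d) = 4*0 = 0)
b = -696 (b = -690 - 6 = -696)
b + (375 - 1153)*(t(-32) - 1939) = -696 + (375 - 1153)*(0 - 1939) = -696 - 778*(-1939) = -696 + 1508542 = 1507846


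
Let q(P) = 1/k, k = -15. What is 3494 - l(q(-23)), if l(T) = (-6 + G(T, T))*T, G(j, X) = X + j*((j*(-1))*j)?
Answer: 176863276/50625 ≈ 3493.6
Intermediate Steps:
q(P) = -1/15 (q(P) = 1/(-15) = -1/15)
G(j, X) = X - j³ (G(j, X) = X + j*((-j)*j) = X + j*(-j²) = X - j³)
l(T) = T*(-6 + T - T³) (l(T) = (-6 + (T - T³))*T = (-6 + T - T³)*T = T*(-6 + T - T³))
3494 - l(q(-23)) = 3494 - (-1)*(-6 - 1/15 - (-1/15)³)/15 = 3494 - (-1)*(-6 - 1/15 - 1*(-1/3375))/15 = 3494 - (-1)*(-6 - 1/15 + 1/3375)/15 = 3494 - (-1)*(-20474)/(15*3375) = 3494 - 1*20474/50625 = 3494 - 20474/50625 = 176863276/50625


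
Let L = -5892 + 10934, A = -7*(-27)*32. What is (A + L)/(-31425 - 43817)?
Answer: -5545/37621 ≈ -0.14739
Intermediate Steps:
A = 6048 (A = 189*32 = 6048)
L = 5042
(A + L)/(-31425 - 43817) = (6048 + 5042)/(-31425 - 43817) = 11090/(-75242) = 11090*(-1/75242) = -5545/37621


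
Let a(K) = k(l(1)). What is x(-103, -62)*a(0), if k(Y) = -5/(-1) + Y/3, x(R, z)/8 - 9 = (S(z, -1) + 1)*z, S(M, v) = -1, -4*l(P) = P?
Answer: 354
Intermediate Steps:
l(P) = -P/4
x(R, z) = 72 (x(R, z) = 72 + 8*((-1 + 1)*z) = 72 + 8*(0*z) = 72 + 8*0 = 72 + 0 = 72)
k(Y) = 5 + Y/3 (k(Y) = -5*(-1) + Y*(⅓) = 5 + Y/3)
a(K) = 59/12 (a(K) = 5 + (-¼*1)/3 = 5 + (⅓)*(-¼) = 5 - 1/12 = 59/12)
x(-103, -62)*a(0) = 72*(59/12) = 354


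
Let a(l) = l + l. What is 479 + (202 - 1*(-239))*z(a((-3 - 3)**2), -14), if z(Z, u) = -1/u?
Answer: 1021/2 ≈ 510.50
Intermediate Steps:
a(l) = 2*l
479 + (202 - 1*(-239))*z(a((-3 - 3)**2), -14) = 479 + (202 - 1*(-239))*(-1/(-14)) = 479 + (202 + 239)*(-1*(-1/14)) = 479 + 441*(1/14) = 479 + 63/2 = 1021/2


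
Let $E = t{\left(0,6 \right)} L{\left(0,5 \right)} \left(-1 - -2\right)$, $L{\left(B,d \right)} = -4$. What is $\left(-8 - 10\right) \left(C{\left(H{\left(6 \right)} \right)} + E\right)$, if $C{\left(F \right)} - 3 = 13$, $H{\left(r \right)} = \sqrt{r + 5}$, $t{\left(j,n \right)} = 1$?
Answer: $-216$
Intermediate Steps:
$H{\left(r \right)} = \sqrt{5 + r}$
$C{\left(F \right)} = 16$ ($C{\left(F \right)} = 3 + 13 = 16$)
$E = -4$ ($E = 1 \left(-4\right) \left(-1 - -2\right) = - 4 \left(-1 + 2\right) = \left(-4\right) 1 = -4$)
$\left(-8 - 10\right) \left(C{\left(H{\left(6 \right)} \right)} + E\right) = \left(-8 - 10\right) \left(16 - 4\right) = \left(-18\right) 12 = -216$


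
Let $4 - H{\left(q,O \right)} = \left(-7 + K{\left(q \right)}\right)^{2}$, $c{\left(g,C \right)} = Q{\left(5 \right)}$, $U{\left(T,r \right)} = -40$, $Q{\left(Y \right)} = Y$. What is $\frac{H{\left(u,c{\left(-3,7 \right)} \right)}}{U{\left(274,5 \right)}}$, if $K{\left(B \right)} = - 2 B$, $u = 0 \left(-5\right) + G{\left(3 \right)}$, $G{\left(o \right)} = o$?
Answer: $\frac{33}{8} \approx 4.125$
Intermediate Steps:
$c{\left(g,C \right)} = 5$
$u = 3$ ($u = 0 \left(-5\right) + 3 = 0 + 3 = 3$)
$H{\left(q,O \right)} = 4 - \left(-7 - 2 q\right)^{2}$
$\frac{H{\left(u,c{\left(-3,7 \right)} \right)}}{U{\left(274,5 \right)}} = \frac{4 - \left(7 + 2 \cdot 3\right)^{2}}{-40} = \left(4 - \left(7 + 6\right)^{2}\right) \left(- \frac{1}{40}\right) = \left(4 - 13^{2}\right) \left(- \frac{1}{40}\right) = \left(4 - 169\right) \left(- \frac{1}{40}\right) = \left(-165\right) \left(- \frac{1}{40}\right) = \frac{33}{8}$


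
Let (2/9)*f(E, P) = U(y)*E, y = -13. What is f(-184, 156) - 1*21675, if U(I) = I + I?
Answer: -147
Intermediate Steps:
U(I) = 2*I
f(E, P) = -117*E (f(E, P) = 9*((2*(-13))*E)/2 = 9*(-26*E)/2 = -117*E)
f(-184, 156) - 1*21675 = -117*(-184) - 1*21675 = 21528 - 21675 = -147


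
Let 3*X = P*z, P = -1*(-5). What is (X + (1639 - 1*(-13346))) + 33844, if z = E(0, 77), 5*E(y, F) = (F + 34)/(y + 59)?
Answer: 2880948/59 ≈ 48830.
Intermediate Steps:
P = 5
E(y, F) = (34 + F)/(5*(59 + y)) (E(y, F) = ((F + 34)/(y + 59))/5 = ((34 + F)/(59 + y))/5 = (34 + F)/(5*(59 + y)))
z = 111/295 (z = (34 + 77)/(5*(59 + 0)) = (⅕)*111/59 = (⅕)*(1/59)*111 = 111/295 ≈ 0.37627)
X = 37/59 (X = (5*(111/295))/3 = (⅓)*(111/59) = 37/59 ≈ 0.62712)
(X + (1639 - 1*(-13346))) + 33844 = (37/59 + (1639 - 1*(-13346))) + 33844 = (37/59 + (1639 + 13346)) + 33844 = (37/59 + 14985) + 33844 = 884152/59 + 33844 = 2880948/59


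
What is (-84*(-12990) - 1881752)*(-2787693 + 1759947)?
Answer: 812527765632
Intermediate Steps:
(-84*(-12990) - 1881752)*(-2787693 + 1759947) = (1091160 - 1881752)*(-1027746) = -790592*(-1027746) = 812527765632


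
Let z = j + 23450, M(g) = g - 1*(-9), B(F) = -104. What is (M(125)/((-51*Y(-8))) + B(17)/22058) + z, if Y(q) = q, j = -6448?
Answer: 38253800167/2249916 ≈ 17002.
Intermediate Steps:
M(g) = 9 + g (M(g) = g + 9 = 9 + g)
z = 17002 (z = -6448 + 23450 = 17002)
(M(125)/((-51*Y(-8))) + B(17)/22058) + z = ((9 + 125)/((-51*(-8))) - 104/22058) + 17002 = (134/408 - 104*1/22058) + 17002 = (134*(1/408) - 52/11029) + 17002 = (67/204 - 52/11029) + 17002 = 728335/2249916 + 17002 = 38253800167/2249916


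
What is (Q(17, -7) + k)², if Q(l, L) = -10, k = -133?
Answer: 20449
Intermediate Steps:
(Q(17, -7) + k)² = (-10 - 133)² = (-143)² = 20449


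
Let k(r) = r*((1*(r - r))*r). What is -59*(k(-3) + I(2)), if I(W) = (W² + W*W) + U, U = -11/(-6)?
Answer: -3481/6 ≈ -580.17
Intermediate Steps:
U = 11/6 (U = -11*(-⅙) = 11/6 ≈ 1.8333)
I(W) = 11/6 + 2*W² (I(W) = (W² + W*W) + 11/6 = (W² + W²) + 11/6 = 2*W² + 11/6 = 11/6 + 2*W²)
k(r) = 0 (k(r) = r*((1*0)*r) = r*(0*r) = r*0 = 0)
-59*(k(-3) + I(2)) = -59*(0 + (11/6 + 2*2²)) = -59*(0 + (11/6 + 2*4)) = -59*(0 + (11/6 + 8)) = -59*(0 + 59/6) = -59*59/6 = -3481/6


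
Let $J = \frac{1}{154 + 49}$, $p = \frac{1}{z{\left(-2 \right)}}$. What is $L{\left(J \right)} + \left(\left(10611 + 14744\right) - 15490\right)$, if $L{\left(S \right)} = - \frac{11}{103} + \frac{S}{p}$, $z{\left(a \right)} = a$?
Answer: $\frac{206264846}{20909} \approx 9864.9$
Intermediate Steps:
$p = - \frac{1}{2}$ ($p = \frac{1}{-2} = - \frac{1}{2} \approx -0.5$)
$J = \frac{1}{203} \approx 0.0049261$
$L{\left(S \right)} = - \frac{11}{103} - 2 S$ ($L{\left(S \right)} = - \frac{11}{103} + \frac{S}{- \frac{1}{2}} = \left(-11\right) \frac{1}{103} + S \left(-2\right) = - \frac{11}{103} - 2 S$)
$L{\left(J \right)} + \left(\left(10611 + 14744\right) - 15490\right) = \left(- \frac{11}{103} - \frac{2}{203}\right) + \left(\left(10611 + 14744\right) - 15490\right) = \left(- \frac{11}{103} - \frac{2}{203}\right) + \left(25355 - 15490\right) = - \frac{2439}{20909} + 9865 = \frac{206264846}{20909}$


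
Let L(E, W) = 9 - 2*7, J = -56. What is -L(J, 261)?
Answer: 5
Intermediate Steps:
L(E, W) = -5 (L(E, W) = 9 - 14 = -5)
-L(J, 261) = -1*(-5) = 5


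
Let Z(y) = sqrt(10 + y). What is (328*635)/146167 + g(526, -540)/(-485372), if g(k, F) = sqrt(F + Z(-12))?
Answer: 208280/146167 - sqrt(-540 + I*sqrt(2))/485372 ≈ 1.4249 - 4.7876e-5*I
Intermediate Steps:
g(k, F) = sqrt(F + I*sqrt(2)) (g(k, F) = sqrt(F + sqrt(10 - 12)) = sqrt(F + sqrt(-2)) = sqrt(F + I*sqrt(2)))
(328*635)/146167 + g(526, -540)/(-485372) = (328*635)/146167 + sqrt(-540 + I*sqrt(2))/(-485372) = 208280*(1/146167) + sqrt(-540 + I*sqrt(2))*(-1/485372) = 208280/146167 - sqrt(-540 + I*sqrt(2))/485372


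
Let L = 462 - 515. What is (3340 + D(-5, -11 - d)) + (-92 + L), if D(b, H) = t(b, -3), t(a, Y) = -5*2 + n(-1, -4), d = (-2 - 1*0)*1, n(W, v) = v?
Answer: 3181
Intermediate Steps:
d = -2 (d = (-2 + 0)*1 = -2*1 = -2)
t(a, Y) = -14 (t(a, Y) = -5*2 - 4 = -10 - 4 = -14)
D(b, H) = -14
L = -53
(3340 + D(-5, -11 - d)) + (-92 + L) = (3340 - 14) + (-92 - 53) = 3326 - 145 = 3181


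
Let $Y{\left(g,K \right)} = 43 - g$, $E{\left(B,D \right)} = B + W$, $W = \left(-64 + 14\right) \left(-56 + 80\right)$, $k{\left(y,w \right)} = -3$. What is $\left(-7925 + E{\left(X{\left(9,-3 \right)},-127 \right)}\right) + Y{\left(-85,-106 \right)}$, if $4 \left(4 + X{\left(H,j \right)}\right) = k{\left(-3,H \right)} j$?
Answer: $- \frac{35995}{4} \approx -8998.8$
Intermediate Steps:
$X{\left(H,j \right)} = -4 - \frac{3 j}{4}$ ($X{\left(H,j \right)} = -4 + \frac{\left(-3\right) j}{4} = -4 - \frac{3 j}{4}$)
$W = -1200$ ($W = \left(-50\right) 24 = -1200$)
$E{\left(B,D \right)} = -1200 + B$ ($E{\left(B,D \right)} = B - 1200 = -1200 + B$)
$\left(-7925 + E{\left(X{\left(9,-3 \right)},-127 \right)}\right) + Y{\left(-85,-106 \right)} = \left(-7925 - \frac{4807}{4}\right) + \left(43 - -85\right) = \left(-7925 + \left(-1200 + \left(-4 + \frac{9}{4}\right)\right)\right) + \left(43 + 85\right) = \left(-7925 - \frac{4807}{4}\right) + 128 = - \frac{36507}{4} + 128 = - \frac{35995}{4}$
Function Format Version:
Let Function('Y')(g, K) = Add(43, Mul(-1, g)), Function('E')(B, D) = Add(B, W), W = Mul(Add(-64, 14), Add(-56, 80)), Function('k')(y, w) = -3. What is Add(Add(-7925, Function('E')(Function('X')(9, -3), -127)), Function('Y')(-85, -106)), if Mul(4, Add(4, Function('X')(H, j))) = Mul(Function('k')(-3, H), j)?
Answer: Rational(-35995, 4) ≈ -8998.8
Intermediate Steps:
Function('X')(H, j) = Add(-4, Mul(Rational(-3, 4), j)) (Function('X')(H, j) = Add(-4, Mul(Rational(1, 4), Mul(-3, j))) = Add(-4, Mul(Rational(-3, 4), j)))
W = -1200 (W = Mul(-50, 24) = -1200)
Function('E')(B, D) = Add(-1200, B) (Function('E')(B, D) = Add(B, -1200) = Add(-1200, B))
Add(Add(-7925, Function('E')(Function('X')(9, -3), -127)), Function('Y')(-85, -106)) = Add(Add(-7925, Add(-1200, Add(-4, Mul(Rational(-3, 4), -3)))), Add(43, Mul(-1, -85))) = Add(Add(-7925, Add(-1200, Add(-4, Rational(9, 4)))), Add(43, 85)) = Add(Add(-7925, Add(-1200, Rational(-7, 4))), 128) = Add(Add(-7925, Rational(-4807, 4)), 128) = Add(Rational(-36507, 4), 128) = Rational(-35995, 4)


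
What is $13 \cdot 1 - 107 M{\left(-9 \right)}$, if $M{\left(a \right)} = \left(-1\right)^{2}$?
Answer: $-94$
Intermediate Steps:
$M{\left(a \right)} = 1$
$13 \cdot 1 - 107 M{\left(-9 \right)} = 13 \cdot 1 - 107 = 13 - 107 = -94$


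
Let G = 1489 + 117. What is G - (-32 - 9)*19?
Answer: 2385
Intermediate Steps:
G = 1606
G - (-32 - 9)*19 = 1606 - (-32 - 9)*19 = 1606 - (-41)*19 = 1606 - 1*(-779) = 1606 + 779 = 2385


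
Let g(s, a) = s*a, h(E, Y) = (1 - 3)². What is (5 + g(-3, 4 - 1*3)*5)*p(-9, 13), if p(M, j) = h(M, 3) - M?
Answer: -130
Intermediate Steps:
h(E, Y) = 4 (h(E, Y) = (-2)² = 4)
g(s, a) = a*s
p(M, j) = 4 - M
(5 + g(-3, 4 - 1*3)*5)*p(-9, 13) = (5 + ((4 - 1*3)*(-3))*5)*(4 - 1*(-9)) = (5 + ((4 - 3)*(-3))*5)*(4 + 9) = (5 + (1*(-3))*5)*13 = (5 - 3*5)*13 = (5 - 15)*13 = -10*13 = -130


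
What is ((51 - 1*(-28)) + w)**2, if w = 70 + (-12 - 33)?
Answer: 10816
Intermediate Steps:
w = 25 (w = 70 - 45 = 25)
((51 - 1*(-28)) + w)**2 = ((51 - 1*(-28)) + 25)**2 = ((51 + 28) + 25)**2 = (79 + 25)**2 = 104**2 = 10816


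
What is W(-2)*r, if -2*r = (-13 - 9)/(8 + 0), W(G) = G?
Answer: -11/4 ≈ -2.7500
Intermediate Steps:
r = 11/8 (r = -(-13 - 9)/(2*(8 + 0)) = -(-11)/8 = -½*(-11/4) = 11/8 ≈ 1.3750)
W(-2)*r = -2*11/8 = -11/4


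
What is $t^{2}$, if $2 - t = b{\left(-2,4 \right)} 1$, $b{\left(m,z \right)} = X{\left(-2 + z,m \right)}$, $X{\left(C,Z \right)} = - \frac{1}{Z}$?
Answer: $\frac{9}{4} \approx 2.25$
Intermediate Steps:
$b{\left(m,z \right)} = - \frac{1}{m}$
$t = \frac{3}{2}$ ($t = 2 - - \frac{1}{-2} \cdot 1 = 2 - \left(-1\right) \left(- \frac{1}{2}\right) 1 = 2 - \frac{1}{2} \cdot 1 = 2 - \frac{1}{2} = \frac{3}{2} \approx 1.5$)
$t^{2} = \left(\frac{3}{2}\right)^{2} = \frac{9}{4}$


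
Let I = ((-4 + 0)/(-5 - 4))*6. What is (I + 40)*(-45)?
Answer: -1920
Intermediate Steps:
I = 8/3 (I = -4/(-9)*6 = -4*(-⅑)*6 = (4/9)*6 = 8/3 ≈ 2.6667)
(I + 40)*(-45) = (8/3 + 40)*(-45) = (128/3)*(-45) = -1920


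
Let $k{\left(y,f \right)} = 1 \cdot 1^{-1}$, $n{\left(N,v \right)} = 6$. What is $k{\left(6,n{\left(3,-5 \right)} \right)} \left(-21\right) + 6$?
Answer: $-15$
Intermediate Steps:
$k{\left(y,f \right)} = 1$ ($k{\left(y,f \right)} = 1 \cdot 1 = 1$)
$k{\left(6,n{\left(3,-5 \right)} \right)} \left(-21\right) + 6 = 1 \left(-21\right) + 6 = -21 + 6 = -15$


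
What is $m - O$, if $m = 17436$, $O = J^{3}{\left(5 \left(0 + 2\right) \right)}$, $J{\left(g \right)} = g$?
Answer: $16436$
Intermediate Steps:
$O = 1000$ ($O = \left(5 \left(0 + 2\right)\right)^{3} = \left(5 \cdot 2\right)^{3} = 10^{3} = 1000$)
$m - O = 17436 - 1000 = 16436$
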